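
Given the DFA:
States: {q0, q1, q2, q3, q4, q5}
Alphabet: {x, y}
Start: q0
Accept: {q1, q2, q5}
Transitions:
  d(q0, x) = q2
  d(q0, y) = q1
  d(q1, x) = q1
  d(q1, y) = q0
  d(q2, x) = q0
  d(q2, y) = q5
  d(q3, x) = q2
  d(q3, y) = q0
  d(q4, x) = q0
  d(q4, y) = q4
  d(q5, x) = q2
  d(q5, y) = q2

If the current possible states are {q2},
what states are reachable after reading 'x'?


Apply transition on 'x' from each current state:
  d(q2, x) = q0

{q0}


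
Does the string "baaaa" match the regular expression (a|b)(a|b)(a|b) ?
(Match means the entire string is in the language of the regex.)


|string| = 5; first = 'b'; last = 'a'

No, "baaaa" does not match (a|b)(a|b)(a|b)


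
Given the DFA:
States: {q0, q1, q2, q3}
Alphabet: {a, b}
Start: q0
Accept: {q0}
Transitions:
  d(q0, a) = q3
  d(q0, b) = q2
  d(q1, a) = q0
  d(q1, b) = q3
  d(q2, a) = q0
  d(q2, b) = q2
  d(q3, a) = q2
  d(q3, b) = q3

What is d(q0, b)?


Looking up transition d(q0, b)

q2


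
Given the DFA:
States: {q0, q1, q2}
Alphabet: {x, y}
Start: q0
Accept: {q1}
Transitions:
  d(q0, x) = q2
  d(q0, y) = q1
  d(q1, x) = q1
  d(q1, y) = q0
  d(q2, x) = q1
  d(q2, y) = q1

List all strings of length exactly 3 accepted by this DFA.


All strings of length 3: 8 total
Accepted: 4

"xxx", "xyx", "yxx", "yyy"


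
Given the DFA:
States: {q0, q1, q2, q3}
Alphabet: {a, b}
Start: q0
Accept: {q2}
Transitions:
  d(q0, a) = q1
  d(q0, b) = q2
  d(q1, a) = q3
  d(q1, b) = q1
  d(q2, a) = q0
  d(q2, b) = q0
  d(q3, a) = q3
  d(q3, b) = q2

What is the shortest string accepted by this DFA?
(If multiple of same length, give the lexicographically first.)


BFS by string length (lex-first path to each state shown):
  len 0: q0<-""
  len 1: q1<-"a", q2<-"b"
Found accept state at length 1.

"b"


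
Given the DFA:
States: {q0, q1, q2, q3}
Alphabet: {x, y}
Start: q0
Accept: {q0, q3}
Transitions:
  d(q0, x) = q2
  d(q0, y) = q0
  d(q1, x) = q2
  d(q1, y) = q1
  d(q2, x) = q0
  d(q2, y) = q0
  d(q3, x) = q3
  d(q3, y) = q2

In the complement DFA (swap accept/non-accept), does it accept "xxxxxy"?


Trace: q0 -> q2 -> q0 -> q2 -> q0 -> q2 -> q0
Final: q0
Original accept: {q0, q3}
Complement: q0 is in original accept

No, complement rejects (original accepts)


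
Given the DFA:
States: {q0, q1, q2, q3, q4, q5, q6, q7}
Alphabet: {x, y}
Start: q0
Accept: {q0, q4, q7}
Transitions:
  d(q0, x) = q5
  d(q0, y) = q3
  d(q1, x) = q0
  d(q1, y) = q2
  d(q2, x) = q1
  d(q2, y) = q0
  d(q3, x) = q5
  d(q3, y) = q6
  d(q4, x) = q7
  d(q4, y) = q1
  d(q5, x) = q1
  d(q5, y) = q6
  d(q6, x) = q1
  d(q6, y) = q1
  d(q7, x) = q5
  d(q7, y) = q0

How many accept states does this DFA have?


Accept states listed: {q0, q4, q7}
Counting: q0(1) q4(2) q7(3)

3


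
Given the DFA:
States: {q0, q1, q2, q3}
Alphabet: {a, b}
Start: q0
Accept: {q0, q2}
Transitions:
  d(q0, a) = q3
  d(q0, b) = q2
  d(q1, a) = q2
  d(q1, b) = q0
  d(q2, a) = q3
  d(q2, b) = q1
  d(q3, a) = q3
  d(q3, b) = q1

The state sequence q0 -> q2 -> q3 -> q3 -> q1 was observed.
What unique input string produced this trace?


Trace back each transition to find the symbol:
  q0 --[b]--> q2
  q2 --[a]--> q3
  q3 --[a]--> q3
  q3 --[b]--> q1

"baab"


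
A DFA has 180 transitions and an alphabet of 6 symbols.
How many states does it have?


Each state has exactly one transition per symbol.
states = transitions / |alphabet| = 180 / 6 = 30

30


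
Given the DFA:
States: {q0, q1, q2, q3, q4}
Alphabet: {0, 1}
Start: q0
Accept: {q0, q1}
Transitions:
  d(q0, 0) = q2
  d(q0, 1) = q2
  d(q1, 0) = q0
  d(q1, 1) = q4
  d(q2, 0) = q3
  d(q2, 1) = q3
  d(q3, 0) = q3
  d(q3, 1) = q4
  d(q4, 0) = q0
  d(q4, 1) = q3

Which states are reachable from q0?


BFS from q0:
  layer 0: {q0}
  layer 1: {q2}
  layer 2: {q3}
  layer 3: {q4}

{q0, q2, q3, q4}


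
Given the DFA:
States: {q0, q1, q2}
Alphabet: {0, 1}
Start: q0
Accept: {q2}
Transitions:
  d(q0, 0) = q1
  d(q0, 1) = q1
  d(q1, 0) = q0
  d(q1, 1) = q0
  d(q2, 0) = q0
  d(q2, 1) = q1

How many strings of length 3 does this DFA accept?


Enumerating all length-3 strings:
  "000" -> q1 [reject]
  "001" -> q1 [reject]
  "010" -> q1 [reject]
  "011" -> q1 [reject]
  "100" -> q1 [reject]
  "101" -> q1 [reject]
  "110" -> q1 [reject]
  "111" -> q1 [reject]

0 out of 8


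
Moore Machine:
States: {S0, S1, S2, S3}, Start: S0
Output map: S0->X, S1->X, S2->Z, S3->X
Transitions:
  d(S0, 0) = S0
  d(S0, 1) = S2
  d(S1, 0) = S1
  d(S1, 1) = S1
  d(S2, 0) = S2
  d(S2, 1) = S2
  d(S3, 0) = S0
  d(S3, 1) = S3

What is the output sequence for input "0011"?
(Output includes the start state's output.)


Start: S0 (output X)
  --0--> S0 (output X)
  --0--> S0 (output X)
  --1--> S2 (output Z)
  --1--> S2 (output Z)

"XXXZZ"


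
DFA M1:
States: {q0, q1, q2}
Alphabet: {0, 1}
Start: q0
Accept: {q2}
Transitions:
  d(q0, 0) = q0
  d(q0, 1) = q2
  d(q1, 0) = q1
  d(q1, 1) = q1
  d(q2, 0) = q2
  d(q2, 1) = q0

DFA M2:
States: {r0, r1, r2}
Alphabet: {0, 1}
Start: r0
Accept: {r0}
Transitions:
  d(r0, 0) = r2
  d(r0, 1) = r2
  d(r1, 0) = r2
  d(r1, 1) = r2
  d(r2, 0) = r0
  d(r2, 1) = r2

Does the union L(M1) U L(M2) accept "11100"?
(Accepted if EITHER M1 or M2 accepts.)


M1: final=q2 accepted=True
M2: final=r2 accepted=False

Yes, union accepts


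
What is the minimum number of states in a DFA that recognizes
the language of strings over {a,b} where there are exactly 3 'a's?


States: count = 0, 1, ..., 3 (that's 4 states), plus a dead state for count > 3.
Total: 4 + 1 = 5. Accept = count-3 state.

5


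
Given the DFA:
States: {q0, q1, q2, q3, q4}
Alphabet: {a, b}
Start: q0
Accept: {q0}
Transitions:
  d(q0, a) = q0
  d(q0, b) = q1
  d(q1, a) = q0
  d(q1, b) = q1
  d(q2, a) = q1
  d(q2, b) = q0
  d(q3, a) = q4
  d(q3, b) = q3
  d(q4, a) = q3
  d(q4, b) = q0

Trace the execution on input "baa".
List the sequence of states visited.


Input: baa
d(q0, b) = q1
d(q1, a) = q0
d(q0, a) = q0


q0 -> q1 -> q0 -> q0


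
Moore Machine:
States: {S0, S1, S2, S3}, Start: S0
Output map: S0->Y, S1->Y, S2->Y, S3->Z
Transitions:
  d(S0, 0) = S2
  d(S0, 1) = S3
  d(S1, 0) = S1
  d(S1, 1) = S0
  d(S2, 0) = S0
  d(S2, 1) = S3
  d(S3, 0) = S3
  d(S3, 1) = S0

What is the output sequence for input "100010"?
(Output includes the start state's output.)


Start: S0 (output Y)
  --1--> S3 (output Z)
  --0--> S3 (output Z)
  --0--> S3 (output Z)
  --0--> S3 (output Z)
  --1--> S0 (output Y)
  --0--> S2 (output Y)

"YZZZZYY"


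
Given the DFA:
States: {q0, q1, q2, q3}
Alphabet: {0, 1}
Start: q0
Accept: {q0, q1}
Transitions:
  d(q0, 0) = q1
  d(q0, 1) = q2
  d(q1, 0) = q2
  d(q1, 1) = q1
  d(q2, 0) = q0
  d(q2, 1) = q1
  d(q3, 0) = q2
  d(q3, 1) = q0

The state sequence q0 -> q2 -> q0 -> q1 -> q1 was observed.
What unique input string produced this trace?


Trace back each transition to find the symbol:
  q0 --[1]--> q2
  q2 --[0]--> q0
  q0 --[0]--> q1
  q1 --[1]--> q1

"1001"


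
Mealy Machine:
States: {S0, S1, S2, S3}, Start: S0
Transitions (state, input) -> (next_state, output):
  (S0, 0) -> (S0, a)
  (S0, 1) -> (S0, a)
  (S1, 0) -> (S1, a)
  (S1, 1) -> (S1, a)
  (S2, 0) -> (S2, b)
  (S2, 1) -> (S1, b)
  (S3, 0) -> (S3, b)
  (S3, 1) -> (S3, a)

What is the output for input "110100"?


Step-by-step:
  (S0, 1) -> (S0, a)
  (S0, 1) -> (S0, a)
  (S0, 0) -> (S0, a)
  (S0, 1) -> (S0, a)
  (S0, 0) -> (S0, a)
  (S0, 0) -> (S0, a)

"aaaaaa"


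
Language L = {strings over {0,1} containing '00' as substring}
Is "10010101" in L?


'00' occurs at index 1

Yes, "10010101" is in L


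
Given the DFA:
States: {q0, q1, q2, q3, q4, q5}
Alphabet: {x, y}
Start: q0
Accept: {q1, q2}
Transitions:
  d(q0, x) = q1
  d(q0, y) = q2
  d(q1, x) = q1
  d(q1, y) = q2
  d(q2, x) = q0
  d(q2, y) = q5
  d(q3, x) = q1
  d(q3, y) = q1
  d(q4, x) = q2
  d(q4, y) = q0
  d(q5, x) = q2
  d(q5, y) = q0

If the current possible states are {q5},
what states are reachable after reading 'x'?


Apply transition on 'x' from each current state:
  d(q5, x) = q2

{q2}


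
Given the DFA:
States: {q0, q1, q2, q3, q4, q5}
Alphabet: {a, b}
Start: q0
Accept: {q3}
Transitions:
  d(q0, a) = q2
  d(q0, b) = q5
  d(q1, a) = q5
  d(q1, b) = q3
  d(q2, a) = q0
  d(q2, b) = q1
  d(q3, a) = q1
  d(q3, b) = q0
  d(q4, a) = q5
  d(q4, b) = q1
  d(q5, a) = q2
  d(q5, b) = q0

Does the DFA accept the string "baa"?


Trace: q0 -> q5 -> q2 -> q0
Final state: q0
Accept states: {q3}

No, rejected (final state q0 is not an accept state)


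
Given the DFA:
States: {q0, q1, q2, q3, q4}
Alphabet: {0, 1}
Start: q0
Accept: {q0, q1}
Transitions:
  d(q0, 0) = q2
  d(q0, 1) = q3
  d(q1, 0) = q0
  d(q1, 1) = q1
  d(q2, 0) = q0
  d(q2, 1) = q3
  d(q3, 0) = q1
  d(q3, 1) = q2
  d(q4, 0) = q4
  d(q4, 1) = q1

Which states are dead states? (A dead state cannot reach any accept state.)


Forward reachability from each state:
  q0 -> reaches accept state q0 (live)
  q1 -> reaches accept state q0 (live)
  q2 -> reaches accept state q0 (live)
  q3 -> reaches accept state q0 (live)
  q4 -> reaches accept state q0 (live)

None (all states can reach an accept state)


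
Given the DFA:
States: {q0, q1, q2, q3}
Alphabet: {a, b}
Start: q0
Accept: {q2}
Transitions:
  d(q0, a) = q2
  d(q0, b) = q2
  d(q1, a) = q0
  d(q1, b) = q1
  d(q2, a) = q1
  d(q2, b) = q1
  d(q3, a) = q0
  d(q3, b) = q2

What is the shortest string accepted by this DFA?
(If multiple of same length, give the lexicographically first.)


BFS by string length (lex-first path to each state shown):
  len 0: q0<-""
  len 1: q2<-"a"
Found accept state at length 1.

"a"


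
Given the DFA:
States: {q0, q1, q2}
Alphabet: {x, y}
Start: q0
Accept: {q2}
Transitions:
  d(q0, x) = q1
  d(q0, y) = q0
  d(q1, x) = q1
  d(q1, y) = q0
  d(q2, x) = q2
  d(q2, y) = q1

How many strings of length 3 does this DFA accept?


Enumerating all length-3 strings:
  "xxx" -> q1 [reject]
  "xxy" -> q0 [reject]
  "xyx" -> q1 [reject]
  "xyy" -> q0 [reject]
  "yxx" -> q1 [reject]
  "yxy" -> q0 [reject]
  "yyx" -> q1 [reject]
  "yyy" -> q0 [reject]

0 out of 8


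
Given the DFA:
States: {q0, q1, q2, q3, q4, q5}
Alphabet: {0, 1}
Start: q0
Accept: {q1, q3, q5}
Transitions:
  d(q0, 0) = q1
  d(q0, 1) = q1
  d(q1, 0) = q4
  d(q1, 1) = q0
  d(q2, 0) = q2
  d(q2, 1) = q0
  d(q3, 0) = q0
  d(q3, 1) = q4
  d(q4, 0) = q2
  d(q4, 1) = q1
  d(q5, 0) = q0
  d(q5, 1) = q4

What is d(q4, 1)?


Looking up transition d(q4, 1)

q1


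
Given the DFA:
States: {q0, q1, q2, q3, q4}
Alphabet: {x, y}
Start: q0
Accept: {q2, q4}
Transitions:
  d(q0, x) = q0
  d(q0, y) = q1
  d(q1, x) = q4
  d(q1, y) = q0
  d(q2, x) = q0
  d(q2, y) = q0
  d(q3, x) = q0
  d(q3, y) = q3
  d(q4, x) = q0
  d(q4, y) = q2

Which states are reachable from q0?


BFS from q0:
  layer 0: {q0}
  layer 1: {q1}
  layer 2: {q4}
  layer 3: {q2}

{q0, q1, q2, q4}


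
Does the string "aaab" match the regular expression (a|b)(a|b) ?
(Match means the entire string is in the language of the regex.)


|string| = 4; first = 'a'; last = 'b'

No, "aaab" does not match (a|b)(a|b)


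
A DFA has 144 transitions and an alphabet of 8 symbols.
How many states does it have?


Each state has exactly one transition per symbol.
states = transitions / |alphabet| = 144 / 8 = 18

18


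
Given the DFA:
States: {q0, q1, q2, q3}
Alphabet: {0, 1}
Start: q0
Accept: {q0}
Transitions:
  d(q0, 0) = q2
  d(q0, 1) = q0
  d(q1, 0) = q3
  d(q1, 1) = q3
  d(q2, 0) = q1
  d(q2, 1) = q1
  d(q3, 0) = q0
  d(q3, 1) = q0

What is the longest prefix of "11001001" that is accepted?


Run the DFA, marking each prefix where the state is accepting:
  "" -> q0 [accept]
  "1" -> q0 [accept]
  "11" -> q0 [accept]
  "110" -> q2 [reject]
  "1100" -> q1 [reject]
  "11001" -> q3 [reject]
  "110010" -> q0 [accept]
  "1100100" -> q2 [reject]
  "11001001" -> q1 [reject]

"110010"


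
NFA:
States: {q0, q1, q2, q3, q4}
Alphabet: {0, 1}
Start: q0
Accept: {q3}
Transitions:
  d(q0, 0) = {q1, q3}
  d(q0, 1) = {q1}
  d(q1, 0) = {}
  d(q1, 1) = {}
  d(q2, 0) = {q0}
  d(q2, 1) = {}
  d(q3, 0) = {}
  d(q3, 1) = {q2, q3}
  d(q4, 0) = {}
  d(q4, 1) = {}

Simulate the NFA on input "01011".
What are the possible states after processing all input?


Start: {q0}
  --0--> {q1, q3}
  --1--> {q2, q3}
  --0--> {q0}
  --1--> {q1}
  --1--> {}

{} (empty set, no valid transitions)


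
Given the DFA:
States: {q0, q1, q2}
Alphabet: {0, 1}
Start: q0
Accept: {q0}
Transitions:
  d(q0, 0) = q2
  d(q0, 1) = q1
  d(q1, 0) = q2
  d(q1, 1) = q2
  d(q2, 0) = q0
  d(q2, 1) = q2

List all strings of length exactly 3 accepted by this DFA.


All strings of length 3: 8 total
Accepted: 3

"010", "100", "110"


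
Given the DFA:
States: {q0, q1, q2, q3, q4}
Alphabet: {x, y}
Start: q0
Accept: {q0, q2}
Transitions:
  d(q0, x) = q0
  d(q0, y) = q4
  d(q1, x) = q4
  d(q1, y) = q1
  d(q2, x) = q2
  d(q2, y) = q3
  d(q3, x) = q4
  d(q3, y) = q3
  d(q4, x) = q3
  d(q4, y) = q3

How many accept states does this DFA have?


Accept states listed: {q0, q2}
Counting: q0(1) q2(2)

2


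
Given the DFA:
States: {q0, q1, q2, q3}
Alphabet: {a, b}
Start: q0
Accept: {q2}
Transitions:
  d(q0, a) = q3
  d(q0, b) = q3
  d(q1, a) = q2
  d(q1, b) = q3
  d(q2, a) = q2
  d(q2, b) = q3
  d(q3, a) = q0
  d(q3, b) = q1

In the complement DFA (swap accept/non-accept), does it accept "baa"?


Trace: q0 -> q3 -> q0 -> q3
Final: q3
Original accept: {q2}
Complement: q3 is not in original accept

Yes, complement accepts (original rejects)


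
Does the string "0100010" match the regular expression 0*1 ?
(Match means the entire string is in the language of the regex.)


|string| = 7; first = '0'; last = '0'

No, "0100010" does not match 0*1


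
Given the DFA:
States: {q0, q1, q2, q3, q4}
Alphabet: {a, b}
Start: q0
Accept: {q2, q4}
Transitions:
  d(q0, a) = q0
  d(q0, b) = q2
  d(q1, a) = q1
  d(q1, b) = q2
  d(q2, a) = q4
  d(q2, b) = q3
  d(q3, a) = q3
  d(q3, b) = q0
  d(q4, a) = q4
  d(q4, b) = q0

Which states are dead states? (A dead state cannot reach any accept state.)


Forward reachability from each state:
  q0 -> reaches accept state q2 (live)
  q1 -> reaches accept state q2 (live)
  q2 -> reaches accept state q2 (live)
  q3 -> reaches accept state q2 (live)
  q4 -> reaches accept state q2 (live)

None (all states can reach an accept state)


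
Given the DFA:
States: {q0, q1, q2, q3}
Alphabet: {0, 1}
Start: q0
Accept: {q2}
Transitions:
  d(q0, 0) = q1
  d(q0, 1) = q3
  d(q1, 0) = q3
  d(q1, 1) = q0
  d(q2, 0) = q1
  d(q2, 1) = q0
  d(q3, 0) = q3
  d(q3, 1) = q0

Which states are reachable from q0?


BFS from q0:
  layer 0: {q0}
  layer 1: {q1, q3}

{q0, q1, q3}


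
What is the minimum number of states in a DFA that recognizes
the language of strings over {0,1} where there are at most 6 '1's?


States: count = 0, 1, ..., 6 (all accepting; 7 states), plus a dead state for count > 6.
Total: 7 + 1 = 8.

8


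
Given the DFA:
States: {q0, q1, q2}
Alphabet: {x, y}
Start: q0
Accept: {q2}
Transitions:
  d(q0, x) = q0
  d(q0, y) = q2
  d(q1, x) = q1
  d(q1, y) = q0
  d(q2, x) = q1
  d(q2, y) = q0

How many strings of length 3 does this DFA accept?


Enumerating all length-3 strings:
  "xxx" -> q0 [reject]
  "xxy" -> q2 [accept]
  "xyx" -> q1 [reject]
  "xyy" -> q0 [reject]
  "yxx" -> q1 [reject]
  "yxy" -> q0 [reject]
  "yyx" -> q0 [reject]
  "yyy" -> q2 [accept]

2 out of 8


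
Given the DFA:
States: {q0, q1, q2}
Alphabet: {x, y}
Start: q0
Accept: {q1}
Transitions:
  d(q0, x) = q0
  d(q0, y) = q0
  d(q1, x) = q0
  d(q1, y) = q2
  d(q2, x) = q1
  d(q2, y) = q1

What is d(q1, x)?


Looking up transition d(q1, x)

q0


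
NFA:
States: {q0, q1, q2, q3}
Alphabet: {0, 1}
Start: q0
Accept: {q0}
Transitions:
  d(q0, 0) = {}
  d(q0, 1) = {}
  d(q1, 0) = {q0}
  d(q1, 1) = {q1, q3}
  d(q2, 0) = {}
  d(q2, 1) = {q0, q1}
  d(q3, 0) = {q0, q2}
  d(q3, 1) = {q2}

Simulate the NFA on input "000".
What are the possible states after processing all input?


Start: {q0}
  --0--> {}
  --0--> {}
  --0--> {}

{} (empty set, no valid transitions)


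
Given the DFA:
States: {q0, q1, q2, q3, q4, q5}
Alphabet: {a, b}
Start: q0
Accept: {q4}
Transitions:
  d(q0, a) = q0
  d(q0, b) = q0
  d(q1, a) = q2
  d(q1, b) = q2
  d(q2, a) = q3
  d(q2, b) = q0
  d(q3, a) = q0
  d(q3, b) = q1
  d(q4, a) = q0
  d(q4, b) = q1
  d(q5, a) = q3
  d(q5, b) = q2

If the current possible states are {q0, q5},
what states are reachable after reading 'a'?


Apply transition on 'a' from each current state:
  d(q0, a) = q0
  d(q5, a) = q3

{q0, q3}


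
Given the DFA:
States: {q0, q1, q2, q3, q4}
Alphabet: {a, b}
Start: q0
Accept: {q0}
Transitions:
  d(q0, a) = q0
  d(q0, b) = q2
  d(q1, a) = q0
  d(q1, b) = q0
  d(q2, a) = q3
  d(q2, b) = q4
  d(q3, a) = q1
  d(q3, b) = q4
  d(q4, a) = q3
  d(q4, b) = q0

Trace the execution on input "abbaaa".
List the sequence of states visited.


Input: abbaaa
d(q0, a) = q0
d(q0, b) = q2
d(q2, b) = q4
d(q4, a) = q3
d(q3, a) = q1
d(q1, a) = q0


q0 -> q0 -> q2 -> q4 -> q3 -> q1 -> q0


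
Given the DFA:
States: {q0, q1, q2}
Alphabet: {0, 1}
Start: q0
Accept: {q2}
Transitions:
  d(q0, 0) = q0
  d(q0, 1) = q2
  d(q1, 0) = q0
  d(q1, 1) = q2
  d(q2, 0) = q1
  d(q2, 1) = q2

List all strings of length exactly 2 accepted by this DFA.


All strings of length 2: 4 total
Accepted: 2

"01", "11"


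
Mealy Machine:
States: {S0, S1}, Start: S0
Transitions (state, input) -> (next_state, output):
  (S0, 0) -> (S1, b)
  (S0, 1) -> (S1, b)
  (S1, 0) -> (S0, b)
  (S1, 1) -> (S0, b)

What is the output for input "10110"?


Step-by-step:
  (S0, 1) -> (S1, b)
  (S1, 0) -> (S0, b)
  (S0, 1) -> (S1, b)
  (S1, 1) -> (S0, b)
  (S0, 0) -> (S1, b)

"bbbbb"


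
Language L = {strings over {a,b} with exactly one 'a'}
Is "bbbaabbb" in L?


count('a') = 2

No, "bbbaabbb" is not in L


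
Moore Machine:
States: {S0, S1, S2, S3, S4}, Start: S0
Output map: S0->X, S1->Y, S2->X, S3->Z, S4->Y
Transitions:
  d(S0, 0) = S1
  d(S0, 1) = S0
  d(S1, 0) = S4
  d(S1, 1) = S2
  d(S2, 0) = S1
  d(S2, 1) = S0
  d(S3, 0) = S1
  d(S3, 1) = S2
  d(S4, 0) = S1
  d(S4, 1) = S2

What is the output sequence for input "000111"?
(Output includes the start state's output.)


Start: S0 (output X)
  --0--> S1 (output Y)
  --0--> S4 (output Y)
  --0--> S1 (output Y)
  --1--> S2 (output X)
  --1--> S0 (output X)
  --1--> S0 (output X)

"XYYYXXX"


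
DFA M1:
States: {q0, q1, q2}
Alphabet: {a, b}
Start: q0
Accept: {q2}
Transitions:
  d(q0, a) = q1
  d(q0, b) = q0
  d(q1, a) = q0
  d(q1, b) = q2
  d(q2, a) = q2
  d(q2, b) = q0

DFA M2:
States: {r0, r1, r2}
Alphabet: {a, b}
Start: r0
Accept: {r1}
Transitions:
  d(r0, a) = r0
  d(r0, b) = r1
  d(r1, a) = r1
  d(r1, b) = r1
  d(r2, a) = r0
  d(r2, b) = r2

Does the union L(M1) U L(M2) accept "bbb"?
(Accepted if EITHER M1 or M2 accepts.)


M1: final=q0 accepted=False
M2: final=r1 accepted=True

Yes, union accepts


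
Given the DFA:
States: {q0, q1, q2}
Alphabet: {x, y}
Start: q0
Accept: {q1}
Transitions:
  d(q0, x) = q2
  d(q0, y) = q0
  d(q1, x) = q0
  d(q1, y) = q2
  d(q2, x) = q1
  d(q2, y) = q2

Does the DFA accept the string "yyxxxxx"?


Trace: q0 -> q0 -> q0 -> q2 -> q1 -> q0 -> q2 -> q1
Final state: q1
Accept states: {q1}

Yes, accepted (final state q1 is an accept state)


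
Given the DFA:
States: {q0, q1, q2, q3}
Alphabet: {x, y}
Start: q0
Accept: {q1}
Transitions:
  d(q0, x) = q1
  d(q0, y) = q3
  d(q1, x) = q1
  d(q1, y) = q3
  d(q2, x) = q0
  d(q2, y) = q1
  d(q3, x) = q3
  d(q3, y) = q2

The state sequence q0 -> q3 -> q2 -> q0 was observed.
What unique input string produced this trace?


Trace back each transition to find the symbol:
  q0 --[y]--> q3
  q3 --[y]--> q2
  q2 --[x]--> q0

"yyx"


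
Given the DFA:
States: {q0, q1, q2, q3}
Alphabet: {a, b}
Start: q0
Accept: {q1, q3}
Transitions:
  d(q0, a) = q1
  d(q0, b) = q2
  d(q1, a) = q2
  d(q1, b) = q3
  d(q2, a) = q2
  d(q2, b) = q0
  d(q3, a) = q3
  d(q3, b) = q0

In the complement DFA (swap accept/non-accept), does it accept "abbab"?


Trace: q0 -> q1 -> q3 -> q0 -> q1 -> q3
Final: q3
Original accept: {q1, q3}
Complement: q3 is in original accept

No, complement rejects (original accepts)


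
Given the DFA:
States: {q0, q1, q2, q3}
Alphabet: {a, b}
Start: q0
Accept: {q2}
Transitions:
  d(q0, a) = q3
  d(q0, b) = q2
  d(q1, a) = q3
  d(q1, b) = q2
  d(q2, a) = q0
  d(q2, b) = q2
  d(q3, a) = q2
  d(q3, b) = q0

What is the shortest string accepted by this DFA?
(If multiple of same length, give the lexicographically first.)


BFS by string length (lex-first path to each state shown):
  len 0: q0<-""
  len 1: q2<-"b", q3<-"a"
Found accept state at length 1.

"b"


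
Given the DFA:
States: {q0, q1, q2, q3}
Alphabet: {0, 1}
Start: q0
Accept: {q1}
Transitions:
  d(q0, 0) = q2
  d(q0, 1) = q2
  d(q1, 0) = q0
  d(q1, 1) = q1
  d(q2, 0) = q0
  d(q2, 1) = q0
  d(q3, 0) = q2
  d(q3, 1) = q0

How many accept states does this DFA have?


Accept states listed: {q1}
Counting: q1(1)

1


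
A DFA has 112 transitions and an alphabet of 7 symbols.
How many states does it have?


Each state has exactly one transition per symbol.
states = transitions / |alphabet| = 112 / 7 = 16

16


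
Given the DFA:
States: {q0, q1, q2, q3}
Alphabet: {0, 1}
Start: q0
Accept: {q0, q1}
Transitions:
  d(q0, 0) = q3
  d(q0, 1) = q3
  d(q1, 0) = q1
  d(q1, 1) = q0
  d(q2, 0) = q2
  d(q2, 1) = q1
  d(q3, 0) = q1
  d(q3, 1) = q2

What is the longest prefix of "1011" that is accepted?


Run the DFA, marking each prefix where the state is accepting:
  "" -> q0 [accept]
  "1" -> q3 [reject]
  "10" -> q1 [accept]
  "101" -> q0 [accept]
  "1011" -> q3 [reject]

"101"


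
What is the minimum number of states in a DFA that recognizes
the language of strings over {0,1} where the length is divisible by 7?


States track (length) mod 7.
Need 7 states: one per remainder 0..6; accept = remainder 0.

7


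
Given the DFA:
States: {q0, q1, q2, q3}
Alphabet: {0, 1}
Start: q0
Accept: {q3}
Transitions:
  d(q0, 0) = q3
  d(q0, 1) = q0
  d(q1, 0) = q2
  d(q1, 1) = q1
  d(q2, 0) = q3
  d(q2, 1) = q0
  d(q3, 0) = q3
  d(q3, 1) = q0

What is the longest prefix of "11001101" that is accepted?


Run the DFA, marking each prefix where the state is accepting:
  "" -> q0 [reject]
  "1" -> q0 [reject]
  "11" -> q0 [reject]
  "110" -> q3 [accept]
  "1100" -> q3 [accept]
  "11001" -> q0 [reject]
  "110011" -> q0 [reject]
  "1100110" -> q3 [accept]
  "11001101" -> q0 [reject]

"1100110"


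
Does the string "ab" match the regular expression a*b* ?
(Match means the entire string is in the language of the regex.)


|string| = 2; first = 'a'; last = 'b'

Yes, "ab" matches a*b*


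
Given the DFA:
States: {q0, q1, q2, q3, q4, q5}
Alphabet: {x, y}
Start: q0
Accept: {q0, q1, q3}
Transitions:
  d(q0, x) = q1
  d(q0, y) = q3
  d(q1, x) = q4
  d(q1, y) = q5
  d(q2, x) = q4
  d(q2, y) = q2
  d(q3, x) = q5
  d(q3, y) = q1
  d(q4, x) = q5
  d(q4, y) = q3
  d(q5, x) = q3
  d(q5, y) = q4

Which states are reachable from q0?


BFS from q0:
  layer 0: {q0}
  layer 1: {q1, q3}
  layer 2: {q4, q5}

{q0, q1, q3, q4, q5}


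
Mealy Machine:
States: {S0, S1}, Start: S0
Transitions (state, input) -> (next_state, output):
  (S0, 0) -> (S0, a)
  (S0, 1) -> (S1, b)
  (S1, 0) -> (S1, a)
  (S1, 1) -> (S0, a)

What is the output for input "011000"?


Step-by-step:
  (S0, 0) -> (S0, a)
  (S0, 1) -> (S1, b)
  (S1, 1) -> (S0, a)
  (S0, 0) -> (S0, a)
  (S0, 0) -> (S0, a)
  (S0, 0) -> (S0, a)

"abaaaa"


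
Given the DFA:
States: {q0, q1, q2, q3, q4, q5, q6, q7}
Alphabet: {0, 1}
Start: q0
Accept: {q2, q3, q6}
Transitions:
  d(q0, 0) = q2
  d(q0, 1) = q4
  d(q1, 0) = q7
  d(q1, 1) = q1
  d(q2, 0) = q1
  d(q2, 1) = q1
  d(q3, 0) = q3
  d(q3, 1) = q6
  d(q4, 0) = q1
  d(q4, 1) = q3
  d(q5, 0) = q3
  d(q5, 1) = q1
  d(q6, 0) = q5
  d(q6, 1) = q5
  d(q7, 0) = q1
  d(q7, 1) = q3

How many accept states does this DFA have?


Accept states listed: {q2, q3, q6}
Counting: q2(1) q3(2) q6(3)

3


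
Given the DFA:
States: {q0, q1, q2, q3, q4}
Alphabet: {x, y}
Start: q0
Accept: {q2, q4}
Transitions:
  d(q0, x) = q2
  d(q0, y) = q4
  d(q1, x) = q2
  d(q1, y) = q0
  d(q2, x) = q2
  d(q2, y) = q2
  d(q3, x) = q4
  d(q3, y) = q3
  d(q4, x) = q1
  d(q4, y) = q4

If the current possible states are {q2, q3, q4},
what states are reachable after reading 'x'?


Apply transition on 'x' from each current state:
  d(q2, x) = q2
  d(q3, x) = q4
  d(q4, x) = q1

{q1, q2, q4}


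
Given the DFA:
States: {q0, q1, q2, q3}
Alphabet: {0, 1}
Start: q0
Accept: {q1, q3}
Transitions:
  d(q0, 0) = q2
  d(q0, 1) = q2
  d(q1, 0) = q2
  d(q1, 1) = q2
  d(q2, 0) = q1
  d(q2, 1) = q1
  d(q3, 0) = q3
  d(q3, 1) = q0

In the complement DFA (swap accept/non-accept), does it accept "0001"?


Trace: q0 -> q2 -> q1 -> q2 -> q1
Final: q1
Original accept: {q1, q3}
Complement: q1 is in original accept

No, complement rejects (original accepts)


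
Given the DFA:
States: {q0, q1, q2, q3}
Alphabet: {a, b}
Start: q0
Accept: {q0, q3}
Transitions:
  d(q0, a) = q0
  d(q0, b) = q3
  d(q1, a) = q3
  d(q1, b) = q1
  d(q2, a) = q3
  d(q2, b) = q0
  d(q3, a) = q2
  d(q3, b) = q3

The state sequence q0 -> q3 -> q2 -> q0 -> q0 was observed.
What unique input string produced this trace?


Trace back each transition to find the symbol:
  q0 --[b]--> q3
  q3 --[a]--> q2
  q2 --[b]--> q0
  q0 --[a]--> q0

"baba"


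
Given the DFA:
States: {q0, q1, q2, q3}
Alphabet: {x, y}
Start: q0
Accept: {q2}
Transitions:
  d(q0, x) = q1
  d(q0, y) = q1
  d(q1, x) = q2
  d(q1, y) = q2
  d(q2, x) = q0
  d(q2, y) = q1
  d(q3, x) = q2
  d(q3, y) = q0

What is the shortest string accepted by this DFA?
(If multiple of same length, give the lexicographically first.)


BFS by string length (lex-first path to each state shown):
  len 0: q0<-""
  len 1: q1<-"x"
  len 2: q2<-"xx"
Found accept state at length 2.

"xx"


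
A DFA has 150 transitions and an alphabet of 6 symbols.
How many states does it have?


Each state has exactly one transition per symbol.
states = transitions / |alphabet| = 150 / 6 = 25

25


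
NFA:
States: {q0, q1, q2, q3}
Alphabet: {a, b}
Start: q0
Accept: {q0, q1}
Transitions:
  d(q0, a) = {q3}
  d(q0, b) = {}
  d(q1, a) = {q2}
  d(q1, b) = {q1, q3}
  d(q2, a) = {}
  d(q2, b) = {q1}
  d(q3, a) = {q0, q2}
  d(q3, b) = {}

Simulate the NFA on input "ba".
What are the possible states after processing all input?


Start: {q0}
  --b--> {}
  --a--> {}

{} (empty set, no valid transitions)


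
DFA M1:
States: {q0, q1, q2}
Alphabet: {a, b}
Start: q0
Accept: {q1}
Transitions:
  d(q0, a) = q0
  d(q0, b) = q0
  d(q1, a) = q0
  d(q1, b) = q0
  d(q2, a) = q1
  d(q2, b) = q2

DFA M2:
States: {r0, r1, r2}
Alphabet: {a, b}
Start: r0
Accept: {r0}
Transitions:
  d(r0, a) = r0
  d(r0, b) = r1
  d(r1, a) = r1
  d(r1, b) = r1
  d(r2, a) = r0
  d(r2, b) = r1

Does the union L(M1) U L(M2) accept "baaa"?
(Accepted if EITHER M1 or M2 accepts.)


M1: final=q0 accepted=False
M2: final=r1 accepted=False

No, union rejects (neither accepts)


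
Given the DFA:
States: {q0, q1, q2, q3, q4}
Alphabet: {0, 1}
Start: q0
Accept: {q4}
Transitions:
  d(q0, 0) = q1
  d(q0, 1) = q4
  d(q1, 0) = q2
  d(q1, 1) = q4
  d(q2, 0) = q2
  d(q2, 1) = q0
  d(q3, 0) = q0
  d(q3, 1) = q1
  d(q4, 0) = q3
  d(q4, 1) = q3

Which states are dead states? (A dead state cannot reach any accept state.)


Forward reachability from each state:
  q0 -> reaches accept state q4 (live)
  q1 -> reaches accept state q4 (live)
  q2 -> reaches accept state q4 (live)
  q3 -> reaches accept state q4 (live)
  q4 -> reaches accept state q4 (live)

None (all states can reach an accept state)


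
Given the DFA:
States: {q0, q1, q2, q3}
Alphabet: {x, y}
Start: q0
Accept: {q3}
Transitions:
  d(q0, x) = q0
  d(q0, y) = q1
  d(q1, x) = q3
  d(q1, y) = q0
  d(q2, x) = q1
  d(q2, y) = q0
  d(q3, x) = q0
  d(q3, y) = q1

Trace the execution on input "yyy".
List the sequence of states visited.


Input: yyy
d(q0, y) = q1
d(q1, y) = q0
d(q0, y) = q1


q0 -> q1 -> q0 -> q1


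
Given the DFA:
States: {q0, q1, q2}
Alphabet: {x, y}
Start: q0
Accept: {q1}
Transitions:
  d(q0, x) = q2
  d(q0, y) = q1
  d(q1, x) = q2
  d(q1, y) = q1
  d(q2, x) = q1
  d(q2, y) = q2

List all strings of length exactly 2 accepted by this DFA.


All strings of length 2: 4 total
Accepted: 2

"xx", "yy"


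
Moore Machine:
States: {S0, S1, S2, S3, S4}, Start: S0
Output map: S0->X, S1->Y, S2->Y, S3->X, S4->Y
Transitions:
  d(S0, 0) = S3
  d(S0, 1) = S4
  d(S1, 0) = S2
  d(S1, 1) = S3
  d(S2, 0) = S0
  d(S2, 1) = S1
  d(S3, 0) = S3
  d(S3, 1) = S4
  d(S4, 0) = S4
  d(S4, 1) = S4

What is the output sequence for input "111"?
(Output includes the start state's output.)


Start: S0 (output X)
  --1--> S4 (output Y)
  --1--> S4 (output Y)
  --1--> S4 (output Y)

"XYYY"


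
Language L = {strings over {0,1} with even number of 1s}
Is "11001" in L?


count('1') = 3; 3 mod 2 = 1

No, "11001" is not in L


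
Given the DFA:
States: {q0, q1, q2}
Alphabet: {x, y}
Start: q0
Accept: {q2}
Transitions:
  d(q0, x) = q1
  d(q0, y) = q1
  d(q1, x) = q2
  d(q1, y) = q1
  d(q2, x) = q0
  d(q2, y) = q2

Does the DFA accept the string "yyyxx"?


Trace: q0 -> q1 -> q1 -> q1 -> q2 -> q0
Final state: q0
Accept states: {q2}

No, rejected (final state q0 is not an accept state)


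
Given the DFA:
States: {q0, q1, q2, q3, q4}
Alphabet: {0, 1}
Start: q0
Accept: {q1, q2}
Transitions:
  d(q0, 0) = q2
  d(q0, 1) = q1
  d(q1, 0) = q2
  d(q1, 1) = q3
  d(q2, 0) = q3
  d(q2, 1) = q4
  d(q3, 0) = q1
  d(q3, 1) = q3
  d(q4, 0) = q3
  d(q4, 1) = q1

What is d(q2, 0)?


Looking up transition d(q2, 0)

q3


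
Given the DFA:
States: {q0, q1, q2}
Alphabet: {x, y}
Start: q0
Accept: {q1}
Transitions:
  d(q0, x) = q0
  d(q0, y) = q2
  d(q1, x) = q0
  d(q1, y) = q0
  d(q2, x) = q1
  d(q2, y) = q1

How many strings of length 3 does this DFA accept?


Enumerating all length-3 strings:
  "xxx" -> q0 [reject]
  "xxy" -> q2 [reject]
  "xyx" -> q1 [accept]
  "xyy" -> q1 [accept]
  "yxx" -> q0 [reject]
  "yxy" -> q0 [reject]
  "yyx" -> q0 [reject]
  "yyy" -> q0 [reject]

2 out of 8


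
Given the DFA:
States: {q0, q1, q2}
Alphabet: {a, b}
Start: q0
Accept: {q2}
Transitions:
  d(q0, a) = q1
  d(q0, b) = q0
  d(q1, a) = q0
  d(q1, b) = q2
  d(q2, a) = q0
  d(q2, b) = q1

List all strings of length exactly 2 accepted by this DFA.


All strings of length 2: 4 total
Accepted: 1

"ab"


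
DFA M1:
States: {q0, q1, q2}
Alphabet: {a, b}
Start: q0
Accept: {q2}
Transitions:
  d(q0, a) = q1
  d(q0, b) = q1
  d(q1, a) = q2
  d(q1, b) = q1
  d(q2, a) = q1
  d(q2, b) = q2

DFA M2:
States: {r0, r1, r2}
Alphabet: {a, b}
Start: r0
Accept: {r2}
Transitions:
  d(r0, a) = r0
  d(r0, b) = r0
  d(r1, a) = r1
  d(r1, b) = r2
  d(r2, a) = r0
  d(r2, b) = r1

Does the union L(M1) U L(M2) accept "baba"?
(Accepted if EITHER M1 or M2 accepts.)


M1: final=q1 accepted=False
M2: final=r0 accepted=False

No, union rejects (neither accepts)


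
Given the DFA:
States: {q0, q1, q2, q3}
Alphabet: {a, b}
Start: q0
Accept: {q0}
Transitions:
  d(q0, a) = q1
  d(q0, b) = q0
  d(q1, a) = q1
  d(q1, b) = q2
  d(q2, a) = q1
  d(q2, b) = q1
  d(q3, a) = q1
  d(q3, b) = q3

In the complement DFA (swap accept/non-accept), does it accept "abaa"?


Trace: q0 -> q1 -> q2 -> q1 -> q1
Final: q1
Original accept: {q0}
Complement: q1 is not in original accept

Yes, complement accepts (original rejects)


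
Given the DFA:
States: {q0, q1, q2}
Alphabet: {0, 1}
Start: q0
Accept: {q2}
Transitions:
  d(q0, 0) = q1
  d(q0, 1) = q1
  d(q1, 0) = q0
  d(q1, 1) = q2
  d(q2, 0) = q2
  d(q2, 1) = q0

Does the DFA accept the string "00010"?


Trace: q0 -> q1 -> q0 -> q1 -> q2 -> q2
Final state: q2
Accept states: {q2}

Yes, accepted (final state q2 is an accept state)


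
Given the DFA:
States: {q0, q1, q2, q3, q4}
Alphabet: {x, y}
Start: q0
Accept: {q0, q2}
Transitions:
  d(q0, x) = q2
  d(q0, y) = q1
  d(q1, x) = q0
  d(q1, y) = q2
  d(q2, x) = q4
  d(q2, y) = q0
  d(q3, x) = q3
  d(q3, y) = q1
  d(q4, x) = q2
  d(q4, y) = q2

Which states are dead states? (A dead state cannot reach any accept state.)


Forward reachability from each state:
  q0 -> reaches accept state q0 (live)
  q1 -> reaches accept state q0 (live)
  q2 -> reaches accept state q0 (live)
  q3 -> reaches accept state q0 (live)
  q4 -> reaches accept state q0 (live)

None (all states can reach an accept state)


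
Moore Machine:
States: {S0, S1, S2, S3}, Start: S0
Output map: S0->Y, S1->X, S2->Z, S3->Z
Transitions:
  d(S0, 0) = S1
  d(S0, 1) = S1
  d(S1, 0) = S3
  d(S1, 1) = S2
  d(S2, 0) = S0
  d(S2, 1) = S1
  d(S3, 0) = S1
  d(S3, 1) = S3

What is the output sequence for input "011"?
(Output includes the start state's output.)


Start: S0 (output Y)
  --0--> S1 (output X)
  --1--> S2 (output Z)
  --1--> S1 (output X)

"YXZX"


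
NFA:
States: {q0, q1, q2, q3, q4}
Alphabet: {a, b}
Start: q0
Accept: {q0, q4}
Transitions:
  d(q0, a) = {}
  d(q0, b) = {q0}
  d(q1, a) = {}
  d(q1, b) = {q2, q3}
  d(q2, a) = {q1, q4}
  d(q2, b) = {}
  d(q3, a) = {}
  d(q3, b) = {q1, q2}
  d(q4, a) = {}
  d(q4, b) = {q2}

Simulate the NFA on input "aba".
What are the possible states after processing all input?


Start: {q0}
  --a--> {}
  --b--> {}
  --a--> {}

{} (empty set, no valid transitions)


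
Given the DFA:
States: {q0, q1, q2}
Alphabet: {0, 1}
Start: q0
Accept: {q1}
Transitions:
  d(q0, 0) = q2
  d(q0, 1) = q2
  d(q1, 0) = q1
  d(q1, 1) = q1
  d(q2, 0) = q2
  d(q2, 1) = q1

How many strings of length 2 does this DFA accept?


Enumerating all length-2 strings:
  "00" -> q2 [reject]
  "01" -> q1 [accept]
  "10" -> q2 [reject]
  "11" -> q1 [accept]

2 out of 4


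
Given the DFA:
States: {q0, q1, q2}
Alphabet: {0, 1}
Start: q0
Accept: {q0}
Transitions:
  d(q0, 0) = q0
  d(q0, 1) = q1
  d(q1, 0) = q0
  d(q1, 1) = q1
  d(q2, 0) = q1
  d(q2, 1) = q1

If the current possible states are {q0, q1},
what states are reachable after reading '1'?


Apply transition on '1' from each current state:
  d(q0, 1) = q1
  d(q1, 1) = q1

{q1}


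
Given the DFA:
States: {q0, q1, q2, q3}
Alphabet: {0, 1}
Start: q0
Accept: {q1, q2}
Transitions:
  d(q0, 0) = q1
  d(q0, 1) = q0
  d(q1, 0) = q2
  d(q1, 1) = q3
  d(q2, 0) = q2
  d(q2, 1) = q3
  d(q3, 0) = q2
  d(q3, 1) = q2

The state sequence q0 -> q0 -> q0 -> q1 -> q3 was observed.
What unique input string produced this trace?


Trace back each transition to find the symbol:
  q0 --[1]--> q0
  q0 --[1]--> q0
  q0 --[0]--> q1
  q1 --[1]--> q3

"1101"


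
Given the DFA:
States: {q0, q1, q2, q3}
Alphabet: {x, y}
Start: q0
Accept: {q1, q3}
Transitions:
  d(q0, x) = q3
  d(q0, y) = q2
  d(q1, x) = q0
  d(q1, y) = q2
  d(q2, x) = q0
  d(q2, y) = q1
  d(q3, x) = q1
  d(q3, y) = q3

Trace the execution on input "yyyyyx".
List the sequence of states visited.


Input: yyyyyx
d(q0, y) = q2
d(q2, y) = q1
d(q1, y) = q2
d(q2, y) = q1
d(q1, y) = q2
d(q2, x) = q0


q0 -> q2 -> q1 -> q2 -> q1 -> q2 -> q0


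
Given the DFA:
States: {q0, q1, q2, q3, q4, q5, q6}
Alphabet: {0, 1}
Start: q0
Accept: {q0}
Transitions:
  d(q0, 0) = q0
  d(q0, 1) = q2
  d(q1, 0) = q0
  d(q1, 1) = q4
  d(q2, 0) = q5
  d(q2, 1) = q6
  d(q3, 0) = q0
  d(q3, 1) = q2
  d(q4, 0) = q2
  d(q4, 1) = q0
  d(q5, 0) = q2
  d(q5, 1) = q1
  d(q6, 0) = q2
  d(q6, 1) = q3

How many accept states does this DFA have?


Accept states listed: {q0}
Counting: q0(1)

1


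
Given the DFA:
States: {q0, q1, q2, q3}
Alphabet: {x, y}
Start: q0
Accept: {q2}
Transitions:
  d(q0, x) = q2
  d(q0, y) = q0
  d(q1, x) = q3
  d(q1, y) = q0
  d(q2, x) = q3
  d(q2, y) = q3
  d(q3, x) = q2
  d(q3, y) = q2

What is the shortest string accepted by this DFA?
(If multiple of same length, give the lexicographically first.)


BFS by string length (lex-first path to each state shown):
  len 0: q0<-""
  len 1: q0<-"y", q2<-"x"
Found accept state at length 1.

"x"


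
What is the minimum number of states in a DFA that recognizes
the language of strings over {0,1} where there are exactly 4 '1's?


States: count = 0, 1, ..., 4 (that's 5 states), plus a dead state for count > 4.
Total: 5 + 1 = 6. Accept = count-4 state.

6


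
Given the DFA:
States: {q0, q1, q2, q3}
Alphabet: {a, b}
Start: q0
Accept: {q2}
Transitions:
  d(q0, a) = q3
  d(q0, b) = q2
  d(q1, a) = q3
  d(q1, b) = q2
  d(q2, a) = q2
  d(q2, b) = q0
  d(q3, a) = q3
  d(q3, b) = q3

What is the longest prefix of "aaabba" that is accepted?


Run the DFA, marking each prefix where the state is accepting:
  "" -> q0 [reject]
  "a" -> q3 [reject]
  "aa" -> q3 [reject]
  "aaa" -> q3 [reject]
  "aaab" -> q3 [reject]
  "aaabb" -> q3 [reject]
  "aaabba" -> q3 [reject]

No prefix is accepted


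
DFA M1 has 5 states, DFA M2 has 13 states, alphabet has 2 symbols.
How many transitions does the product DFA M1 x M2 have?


Product DFA has 5 * 13 = 65 states.
Each has 2 transitions: 65 * 2 = 130

130


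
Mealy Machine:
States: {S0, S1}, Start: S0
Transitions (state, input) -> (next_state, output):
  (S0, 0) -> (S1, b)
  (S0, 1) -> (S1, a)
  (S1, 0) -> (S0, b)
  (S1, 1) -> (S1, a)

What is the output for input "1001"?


Step-by-step:
  (S0, 1) -> (S1, a)
  (S1, 0) -> (S0, b)
  (S0, 0) -> (S1, b)
  (S1, 1) -> (S1, a)

"abba"


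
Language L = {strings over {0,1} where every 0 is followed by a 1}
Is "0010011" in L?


'00' present: True; ends with '0': False

No, "0010011" is not in L


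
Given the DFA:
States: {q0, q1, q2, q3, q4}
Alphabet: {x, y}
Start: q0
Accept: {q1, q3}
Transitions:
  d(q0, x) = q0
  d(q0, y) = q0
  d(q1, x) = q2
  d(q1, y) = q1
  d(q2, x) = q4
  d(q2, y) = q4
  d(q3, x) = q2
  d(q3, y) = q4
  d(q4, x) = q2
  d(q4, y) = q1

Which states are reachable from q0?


BFS from q0:
  layer 0: {q0}

{q0}


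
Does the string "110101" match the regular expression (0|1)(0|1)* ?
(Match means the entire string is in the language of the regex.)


|string| = 6; first = '1'; last = '1'

Yes, "110101" matches (0|1)(0|1)*


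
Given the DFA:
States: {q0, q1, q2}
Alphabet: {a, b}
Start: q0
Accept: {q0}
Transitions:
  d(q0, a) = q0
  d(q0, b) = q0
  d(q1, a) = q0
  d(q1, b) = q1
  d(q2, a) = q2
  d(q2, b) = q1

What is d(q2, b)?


Looking up transition d(q2, b)

q1


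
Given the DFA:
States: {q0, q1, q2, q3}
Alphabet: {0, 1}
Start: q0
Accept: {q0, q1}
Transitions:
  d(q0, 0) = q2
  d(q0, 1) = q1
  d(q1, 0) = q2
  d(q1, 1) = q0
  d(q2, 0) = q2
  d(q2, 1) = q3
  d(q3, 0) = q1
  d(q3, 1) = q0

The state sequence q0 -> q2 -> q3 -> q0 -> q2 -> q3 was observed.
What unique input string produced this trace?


Trace back each transition to find the symbol:
  q0 --[0]--> q2
  q2 --[1]--> q3
  q3 --[1]--> q0
  q0 --[0]--> q2
  q2 --[1]--> q3

"01101"


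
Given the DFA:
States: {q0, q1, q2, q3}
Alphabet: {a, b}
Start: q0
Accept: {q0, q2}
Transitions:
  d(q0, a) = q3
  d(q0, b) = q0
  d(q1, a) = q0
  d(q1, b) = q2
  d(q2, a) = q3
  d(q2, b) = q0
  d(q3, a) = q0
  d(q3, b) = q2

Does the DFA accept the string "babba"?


Trace: q0 -> q0 -> q3 -> q2 -> q0 -> q3
Final state: q3
Accept states: {q0, q2}

No, rejected (final state q3 is not an accept state)


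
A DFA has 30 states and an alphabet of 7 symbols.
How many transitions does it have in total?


Each state has exactly one transition per symbol.
30 * 7 = 210

210


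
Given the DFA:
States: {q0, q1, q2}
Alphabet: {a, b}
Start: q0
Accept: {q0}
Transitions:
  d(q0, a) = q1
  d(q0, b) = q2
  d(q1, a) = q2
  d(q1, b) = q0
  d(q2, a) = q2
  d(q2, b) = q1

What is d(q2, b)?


Looking up transition d(q2, b)

q1


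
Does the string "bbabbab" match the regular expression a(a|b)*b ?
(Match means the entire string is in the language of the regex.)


|string| = 7; first = 'b'; last = 'b'

No, "bbabbab" does not match a(a|b)*b


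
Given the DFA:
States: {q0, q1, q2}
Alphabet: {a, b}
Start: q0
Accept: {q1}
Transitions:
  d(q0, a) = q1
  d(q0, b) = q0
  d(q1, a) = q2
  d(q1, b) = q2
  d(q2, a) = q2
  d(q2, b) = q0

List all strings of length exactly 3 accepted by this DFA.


All strings of length 3: 8 total
Accepted: 1

"bba"
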